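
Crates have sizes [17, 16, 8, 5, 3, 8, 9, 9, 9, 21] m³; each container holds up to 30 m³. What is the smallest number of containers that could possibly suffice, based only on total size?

Total size = 17 + 16 + 8 + 5 + 3 + 8 + 9 + 9 + 9 + 21 = 105 m³.
⌈105 / 30⌉ = 4.

4 containers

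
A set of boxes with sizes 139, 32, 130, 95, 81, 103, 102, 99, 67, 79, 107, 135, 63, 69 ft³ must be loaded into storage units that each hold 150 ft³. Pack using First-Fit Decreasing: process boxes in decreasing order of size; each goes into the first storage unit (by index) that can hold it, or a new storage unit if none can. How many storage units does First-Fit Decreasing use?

11 storage units

Sorted descending: 139, 135, 130, 107, 103, 102, 99, 95, 81, 79, 69, 67, 63, 32.
139 ft³ → storage unit 1 (remaining 11 ft³)
135 ft³ → storage unit 2 (remaining 15 ft³)
130 ft³ → storage unit 3 (remaining 20 ft³)
107 ft³ → storage unit 4 (remaining 43 ft³)
103 ft³ → storage unit 5 (remaining 47 ft³)
102 ft³ → storage unit 6 (remaining 48 ft³)
99 ft³ → storage unit 7 (remaining 51 ft³)
95 ft³ → storage unit 8 (remaining 55 ft³)
81 ft³ → storage unit 9 (remaining 69 ft³)
79 ft³ → storage unit 10 (remaining 71 ft³)
69 ft³ → storage unit 9 (remaining 0 ft³)
67 ft³ → storage unit 10 (remaining 4 ft³)
63 ft³ → storage unit 11 (remaining 87 ft³)
32 ft³ → storage unit 4 (remaining 11 ft³)
Final storage units: [139] [135] [130] [107,32] [103] [102] [99] [95] [81,69] [79,67] [63].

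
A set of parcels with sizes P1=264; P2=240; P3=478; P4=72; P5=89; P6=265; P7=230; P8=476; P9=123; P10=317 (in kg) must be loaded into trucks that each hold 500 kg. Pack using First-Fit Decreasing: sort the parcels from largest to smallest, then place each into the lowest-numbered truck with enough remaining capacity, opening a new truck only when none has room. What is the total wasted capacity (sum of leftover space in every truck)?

446

Sorted descending: 478, 476, 317, 265, 264, 240, 230, 123, 89, 72.
truck 1: place 478 kg, 22 kg left
truck 2: place 476 kg, 24 kg left
truck 3: place 317 kg, 183 kg left
truck 4: place 265 kg, 235 kg left
truck 5: place 264 kg, 236 kg left
truck 6: place 240 kg, 260 kg left
truck 4: place 230 kg, 5 kg left
truck 3: place 123 kg, 60 kg left
truck 5: place 89 kg, 147 kg left
truck 5: place 72 kg, 75 kg left
6 trucks × 500 kg = 3000 kg; used 2554 kg; unused 446 kg.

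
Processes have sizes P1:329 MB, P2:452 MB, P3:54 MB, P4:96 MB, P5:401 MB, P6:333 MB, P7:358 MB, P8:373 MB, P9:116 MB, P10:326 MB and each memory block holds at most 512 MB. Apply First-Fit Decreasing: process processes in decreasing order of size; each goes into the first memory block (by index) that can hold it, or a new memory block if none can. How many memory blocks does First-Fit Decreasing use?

Sorted descending: 452, 401, 373, 358, 333, 329, 326, 116, 96, 54.
452 MB → memory block 1 (remaining 60 MB)
401 MB → memory block 2 (remaining 111 MB)
373 MB → memory block 3 (remaining 139 MB)
358 MB → memory block 4 (remaining 154 MB)
333 MB → memory block 5 (remaining 179 MB)
329 MB → memory block 6 (remaining 183 MB)
326 MB → memory block 7 (remaining 186 MB)
116 MB → memory block 3 (remaining 23 MB)
96 MB → memory block 2 (remaining 15 MB)
54 MB → memory block 1 (remaining 6 MB)
Final memory blocks: [452,54] [401,96] [373,116] [358] [333] [329] [326].

7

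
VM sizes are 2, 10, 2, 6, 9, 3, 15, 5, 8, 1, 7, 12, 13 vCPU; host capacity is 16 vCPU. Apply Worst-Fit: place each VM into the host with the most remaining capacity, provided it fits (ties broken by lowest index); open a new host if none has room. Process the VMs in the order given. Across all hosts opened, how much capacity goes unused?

host 1: place 2 vCPU, 14 vCPU left
host 1: place 10 vCPU, 4 vCPU left
host 1: place 2 vCPU, 2 vCPU left
host 2: place 6 vCPU, 10 vCPU left
host 2: place 9 vCPU, 1 vCPU left
host 3: place 3 vCPU, 13 vCPU left
host 4: place 15 vCPU, 1 vCPU left
host 3: place 5 vCPU, 8 vCPU left
host 3: place 8 vCPU, 0 vCPU left
host 1: place 1 vCPU, 1 vCPU left
host 5: place 7 vCPU, 9 vCPU left
host 6: place 12 vCPU, 4 vCPU left
host 7: place 13 vCPU, 3 vCPU left
7 hosts × 16 vCPU = 112 vCPU; used 93 vCPU; unused 19 vCPU.

19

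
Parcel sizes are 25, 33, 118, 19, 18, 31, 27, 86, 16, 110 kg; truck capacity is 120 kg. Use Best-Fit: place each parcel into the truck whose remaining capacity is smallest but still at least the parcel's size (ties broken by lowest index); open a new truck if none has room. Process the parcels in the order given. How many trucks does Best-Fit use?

Put 25 kg in truck 1; 95 kg remain.
Put 33 kg in truck 1; 62 kg remain.
Put 118 kg in truck 2; 2 kg remain.
Put 19 kg in truck 1; 43 kg remain.
Put 18 kg in truck 1; 25 kg remain.
Put 31 kg in truck 3; 89 kg remain.
Put 27 kg in truck 3; 62 kg remain.
Put 86 kg in truck 4; 34 kg remain.
Put 16 kg in truck 1; 9 kg remain.
Put 110 kg in truck 5; 10 kg remain.
Final trucks: [25,33,19,18,16] [118] [31,27] [86] [110].

5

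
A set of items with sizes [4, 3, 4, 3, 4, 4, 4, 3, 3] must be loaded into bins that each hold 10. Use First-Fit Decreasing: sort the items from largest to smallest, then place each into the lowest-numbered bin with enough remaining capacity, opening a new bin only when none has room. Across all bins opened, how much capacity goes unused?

8

Sorted descending: 4, 4, 4, 4, 4, 3, 3, 3, 3.
bin 1: place 4, 6 left
bin 1: place 4, 2 left
bin 2: place 4, 6 left
bin 2: place 4, 2 left
bin 3: place 4, 6 left
bin 3: place 3, 3 left
bin 3: place 3, 0 left
bin 4: place 3, 7 left
bin 4: place 3, 4 left
4 bins × 10 = 40; used 32; unused 8.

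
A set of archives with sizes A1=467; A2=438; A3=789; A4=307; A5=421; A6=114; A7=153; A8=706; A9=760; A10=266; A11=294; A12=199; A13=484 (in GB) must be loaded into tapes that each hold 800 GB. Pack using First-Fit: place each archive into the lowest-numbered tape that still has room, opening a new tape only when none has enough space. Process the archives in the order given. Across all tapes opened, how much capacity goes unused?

Put A1 (467 GB) in tape 1; 333 GB remain.
Put A2 (438 GB) in tape 2; 362 GB remain.
Put A3 (789 GB) in tape 3; 11 GB remain.
Put A4 (307 GB) in tape 1; 26 GB remain.
Put A5 (421 GB) in tape 4; 379 GB remain.
Put A6 (114 GB) in tape 2; 248 GB remain.
Put A7 (153 GB) in tape 2; 95 GB remain.
Put A8 (706 GB) in tape 5; 94 GB remain.
Put A9 (760 GB) in tape 6; 40 GB remain.
Put A10 (266 GB) in tape 4; 113 GB remain.
Put A11 (294 GB) in tape 7; 506 GB remain.
Put A12 (199 GB) in tape 7; 307 GB remain.
Put A13 (484 GB) in tape 8; 316 GB remain.
8 tapes × 800 GB = 6400 GB; used 5398 GB; unused 1002 GB.

1002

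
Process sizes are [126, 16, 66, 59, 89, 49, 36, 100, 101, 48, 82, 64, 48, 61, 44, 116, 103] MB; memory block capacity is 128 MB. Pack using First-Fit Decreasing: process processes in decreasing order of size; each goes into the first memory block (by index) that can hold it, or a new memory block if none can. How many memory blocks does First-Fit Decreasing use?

11

Sorted descending: 126, 116, 103, 101, 100, 89, 82, 66, 64, 61, 59, 49, 48, 48, 44, 36, 16.
memory block 1: place 126 MB, 2 MB left
memory block 2: place 116 MB, 12 MB left
memory block 3: place 103 MB, 25 MB left
memory block 4: place 101 MB, 27 MB left
memory block 5: place 100 MB, 28 MB left
memory block 6: place 89 MB, 39 MB left
memory block 7: place 82 MB, 46 MB left
memory block 8: place 66 MB, 62 MB left
memory block 9: place 64 MB, 64 MB left
memory block 8: place 61 MB, 1 MB left
memory block 9: place 59 MB, 5 MB left
memory block 10: place 49 MB, 79 MB left
memory block 10: place 48 MB, 31 MB left
memory block 11: place 48 MB, 80 MB left
memory block 7: place 44 MB, 2 MB left
memory block 6: place 36 MB, 3 MB left
memory block 3: place 16 MB, 9 MB left
Final memory blocks: [126] [116] [103,16] [101] [100] [89,36] [82,44] [66,61] [64,59] [49,48] [48].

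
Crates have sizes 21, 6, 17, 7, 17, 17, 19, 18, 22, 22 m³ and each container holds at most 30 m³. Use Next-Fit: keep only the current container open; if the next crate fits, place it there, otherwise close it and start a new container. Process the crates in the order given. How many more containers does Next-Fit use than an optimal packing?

0

Next-Fit: [21,6] [17,7] [17] [17] [19] [18] [22] [22] → 8 containers.
8 crates exceed 15 m³ (half the capacity), and no two of those can share a container, so at least 8 containers are needed.
So 8 is already optimal.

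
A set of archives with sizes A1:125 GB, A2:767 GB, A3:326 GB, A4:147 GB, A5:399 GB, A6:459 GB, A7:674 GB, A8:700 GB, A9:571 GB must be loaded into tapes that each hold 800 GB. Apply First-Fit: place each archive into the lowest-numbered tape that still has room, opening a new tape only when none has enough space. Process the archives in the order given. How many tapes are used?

7

A1 (125 GB) → tape 1 (remaining 675 GB)
A2 (767 GB) → tape 2 (remaining 33 GB)
A3 (326 GB) → tape 1 (remaining 349 GB)
A4 (147 GB) → tape 1 (remaining 202 GB)
A5 (399 GB) → tape 3 (remaining 401 GB)
A6 (459 GB) → tape 4 (remaining 341 GB)
A7 (674 GB) → tape 5 (remaining 126 GB)
A8 (700 GB) → tape 6 (remaining 100 GB)
A9 (571 GB) → tape 7 (remaining 229 GB)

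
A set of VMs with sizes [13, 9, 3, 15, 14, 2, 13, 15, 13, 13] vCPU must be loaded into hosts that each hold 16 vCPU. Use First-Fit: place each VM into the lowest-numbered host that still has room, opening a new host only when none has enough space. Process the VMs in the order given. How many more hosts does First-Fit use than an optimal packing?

0

First-Fit: [13,3] [9,2] [15] [14] [13] [15] [13] [13] → 8 hosts.
8 VMs exceed 8 vCPU (half the capacity), and no two of those can share a host, so at least 8 hosts are needed.
So 8 is already optimal.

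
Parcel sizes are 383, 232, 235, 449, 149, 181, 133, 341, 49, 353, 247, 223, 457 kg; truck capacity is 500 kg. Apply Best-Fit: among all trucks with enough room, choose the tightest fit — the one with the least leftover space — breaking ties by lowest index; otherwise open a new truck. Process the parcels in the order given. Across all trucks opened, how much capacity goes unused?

383 kg → truck 1 (remaining 117 kg)
232 kg → truck 2 (remaining 268 kg)
235 kg → truck 2 (remaining 33 kg)
449 kg → truck 3 (remaining 51 kg)
149 kg → truck 4 (remaining 351 kg)
181 kg → truck 4 (remaining 170 kg)
133 kg → truck 4 (remaining 37 kg)
341 kg → truck 5 (remaining 159 kg)
49 kg → truck 3 (remaining 2 kg)
353 kg → truck 6 (remaining 147 kg)
247 kg → truck 7 (remaining 253 kg)
223 kg → truck 7 (remaining 30 kg)
457 kg → truck 8 (remaining 43 kg)
8 trucks × 500 kg = 4000 kg; used 3432 kg; unused 568 kg.

568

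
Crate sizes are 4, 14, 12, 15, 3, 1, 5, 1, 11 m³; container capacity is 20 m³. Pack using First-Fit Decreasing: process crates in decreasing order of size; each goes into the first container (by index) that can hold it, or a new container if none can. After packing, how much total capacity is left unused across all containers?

14

Sorted descending: 15, 14, 12, 11, 5, 4, 3, 1, 1.
Put 15 m³ in container 1; 5 m³ remain.
Put 14 m³ in container 2; 6 m³ remain.
Put 12 m³ in container 3; 8 m³ remain.
Put 11 m³ in container 4; 9 m³ remain.
Put 5 m³ in container 1; 0 m³ remain.
Put 4 m³ in container 2; 2 m³ remain.
Put 3 m³ in container 3; 5 m³ remain.
Put 1 m³ in container 2; 1 m³ remain.
Put 1 m³ in container 2; 0 m³ remain.
4 containers × 20 m³ = 80 m³; used 66 m³; unused 14 m³.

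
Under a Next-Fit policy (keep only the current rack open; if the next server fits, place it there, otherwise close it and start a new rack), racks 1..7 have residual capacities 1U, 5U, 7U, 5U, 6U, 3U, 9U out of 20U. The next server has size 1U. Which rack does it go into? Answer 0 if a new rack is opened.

Next-Fit only looks at rack 7, which has 9U free.
1U fits there.

7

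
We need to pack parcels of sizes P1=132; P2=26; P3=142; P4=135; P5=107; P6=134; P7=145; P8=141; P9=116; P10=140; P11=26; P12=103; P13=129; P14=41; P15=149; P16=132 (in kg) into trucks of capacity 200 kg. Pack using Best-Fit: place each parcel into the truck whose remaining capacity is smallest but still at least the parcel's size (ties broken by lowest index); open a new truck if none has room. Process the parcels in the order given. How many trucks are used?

13

Put P1 (132 kg) in truck 1; 68 kg remain.
Put P2 (26 kg) in truck 1; 42 kg remain.
Put P3 (142 kg) in truck 2; 58 kg remain.
Put P4 (135 kg) in truck 3; 65 kg remain.
Put P5 (107 kg) in truck 4; 93 kg remain.
Put P6 (134 kg) in truck 5; 66 kg remain.
Put P7 (145 kg) in truck 6; 55 kg remain.
Put P8 (141 kg) in truck 7; 59 kg remain.
Put P9 (116 kg) in truck 8; 84 kg remain.
Put P10 (140 kg) in truck 9; 60 kg remain.
Put P11 (26 kg) in truck 1; 16 kg remain.
Put P12 (103 kg) in truck 10; 97 kg remain.
Put P13 (129 kg) in truck 11; 71 kg remain.
Put P14 (41 kg) in truck 6; 14 kg remain.
Put P15 (149 kg) in truck 12; 51 kg remain.
Put P16 (132 kg) in truck 13; 68 kg remain.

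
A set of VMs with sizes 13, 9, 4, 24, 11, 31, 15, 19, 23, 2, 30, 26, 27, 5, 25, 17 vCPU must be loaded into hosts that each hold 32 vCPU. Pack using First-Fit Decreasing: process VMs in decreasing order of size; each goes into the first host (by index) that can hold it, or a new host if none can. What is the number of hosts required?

10

Sorted descending: 31, 30, 27, 26, 25, 24, 23, 19, 17, 15, 13, 11, 9, 5, 4, 2.
31 vCPU → host 1 (remaining 1 vCPU)
30 vCPU → host 2 (remaining 2 vCPU)
27 vCPU → host 3 (remaining 5 vCPU)
26 vCPU → host 4 (remaining 6 vCPU)
25 vCPU → host 5 (remaining 7 vCPU)
24 vCPU → host 6 (remaining 8 vCPU)
23 vCPU → host 7 (remaining 9 vCPU)
19 vCPU → host 8 (remaining 13 vCPU)
17 vCPU → host 9 (remaining 15 vCPU)
15 vCPU → host 9 (remaining 0 vCPU)
13 vCPU → host 8 (remaining 0 vCPU)
11 vCPU → host 10 (remaining 21 vCPU)
9 vCPU → host 7 (remaining 0 vCPU)
5 vCPU → host 3 (remaining 0 vCPU)
4 vCPU → host 4 (remaining 2 vCPU)
2 vCPU → host 2 (remaining 0 vCPU)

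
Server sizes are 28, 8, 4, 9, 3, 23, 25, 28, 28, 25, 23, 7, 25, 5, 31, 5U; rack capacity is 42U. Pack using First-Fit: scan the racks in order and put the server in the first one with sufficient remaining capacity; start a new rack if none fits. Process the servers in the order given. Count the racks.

9 racks

rack 1: place 28U, 14U left
rack 1: place 8U, 6U left
rack 1: place 4U, 2U left
rack 2: place 9U, 33U left
rack 2: place 3U, 30U left
rack 2: place 23U, 7U left
rack 3: place 25U, 17U left
rack 4: place 28U, 14U left
rack 5: place 28U, 14U left
rack 6: place 25U, 17U left
rack 7: place 23U, 19U left
rack 2: place 7U, 0U left
rack 8: place 25U, 17U left
rack 3: place 5U, 12U left
rack 9: place 31U, 11U left
rack 3: place 5U, 7U left
Final racks: [28,8,4] [9,3,23,7] [25,5,5] [28] [28] [25] [23] [25] [31].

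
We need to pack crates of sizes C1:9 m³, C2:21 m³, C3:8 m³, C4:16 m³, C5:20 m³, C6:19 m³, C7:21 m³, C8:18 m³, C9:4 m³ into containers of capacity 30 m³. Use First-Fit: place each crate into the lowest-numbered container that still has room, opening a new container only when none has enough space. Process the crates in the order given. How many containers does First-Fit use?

6

Put C1 (9 m³) in container 1; 21 m³ remain.
Put C2 (21 m³) in container 1; 0 m³ remain.
Put C3 (8 m³) in container 2; 22 m³ remain.
Put C4 (16 m³) in container 2; 6 m³ remain.
Put C5 (20 m³) in container 3; 10 m³ remain.
Put C6 (19 m³) in container 4; 11 m³ remain.
Put C7 (21 m³) in container 5; 9 m³ remain.
Put C8 (18 m³) in container 6; 12 m³ remain.
Put C9 (4 m³) in container 2; 2 m³ remain.
Final containers: [9,21] [8,16,4] [20] [19] [21] [18].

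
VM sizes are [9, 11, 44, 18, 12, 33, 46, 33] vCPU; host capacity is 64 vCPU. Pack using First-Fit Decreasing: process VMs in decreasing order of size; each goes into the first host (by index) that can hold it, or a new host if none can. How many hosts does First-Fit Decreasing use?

Sorted descending: 46, 44, 33, 33, 18, 12, 11, 9.
Put 46 vCPU in host 1; 18 vCPU remain.
Put 44 vCPU in host 2; 20 vCPU remain.
Put 33 vCPU in host 3; 31 vCPU remain.
Put 33 vCPU in host 4; 31 vCPU remain.
Put 18 vCPU in host 1; 0 vCPU remain.
Put 12 vCPU in host 2; 8 vCPU remain.
Put 11 vCPU in host 3; 20 vCPU remain.
Put 9 vCPU in host 3; 11 vCPU remain.
Final hosts: [46,18] [44,12] [33,11,9] [33].

4 hosts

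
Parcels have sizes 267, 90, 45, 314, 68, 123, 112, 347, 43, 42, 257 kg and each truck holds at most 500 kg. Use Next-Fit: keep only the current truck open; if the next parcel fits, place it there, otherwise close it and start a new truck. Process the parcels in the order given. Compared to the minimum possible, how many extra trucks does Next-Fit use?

1

Next-Fit: [267,90,45] [314,68] [123,112] [347,43,42] [257] → 5 trucks.
Total size 1708 kg; any packing needs at least ⌈1708/500⌉ = 4 trucks.
An optimal packing achieves that bound: [347,123] [314,112,68] [267,90,45,43,42] [257] → 4 trucks.
Excess: 5 − 4 = 1.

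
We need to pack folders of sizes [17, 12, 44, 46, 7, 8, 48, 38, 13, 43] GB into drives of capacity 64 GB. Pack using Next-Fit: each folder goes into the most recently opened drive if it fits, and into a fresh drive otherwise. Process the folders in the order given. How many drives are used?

6

drive 1: place 17 GB, 47 GB left
drive 1: place 12 GB, 35 GB left
drive 2: place 44 GB, 20 GB left
drive 3: place 46 GB, 18 GB left
drive 3: place 7 GB, 11 GB left
drive 3: place 8 GB, 3 GB left
drive 4: place 48 GB, 16 GB left
drive 5: place 38 GB, 26 GB left
drive 5: place 13 GB, 13 GB left
drive 6: place 43 GB, 21 GB left
Final drives: [17,12] [44] [46,7,8] [48] [38,13] [43].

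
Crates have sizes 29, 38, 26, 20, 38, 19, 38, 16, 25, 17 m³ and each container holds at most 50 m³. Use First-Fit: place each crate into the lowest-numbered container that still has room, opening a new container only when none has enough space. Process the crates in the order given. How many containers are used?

7 containers

container 1: place 29 m³, 21 m³ left
container 2: place 38 m³, 12 m³ left
container 3: place 26 m³, 24 m³ left
container 1: place 20 m³, 1 m³ left
container 4: place 38 m³, 12 m³ left
container 3: place 19 m³, 5 m³ left
container 5: place 38 m³, 12 m³ left
container 6: place 16 m³, 34 m³ left
container 6: place 25 m³, 9 m³ left
container 7: place 17 m³, 33 m³ left
Final containers: [29,20] [38] [26,19] [38] [38] [16,25] [17].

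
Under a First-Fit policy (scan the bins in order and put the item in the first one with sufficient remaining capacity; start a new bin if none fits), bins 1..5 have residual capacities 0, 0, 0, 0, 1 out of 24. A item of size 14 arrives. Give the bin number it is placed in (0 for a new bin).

No bin has ≥ 14 free, so a new bin is opened.

0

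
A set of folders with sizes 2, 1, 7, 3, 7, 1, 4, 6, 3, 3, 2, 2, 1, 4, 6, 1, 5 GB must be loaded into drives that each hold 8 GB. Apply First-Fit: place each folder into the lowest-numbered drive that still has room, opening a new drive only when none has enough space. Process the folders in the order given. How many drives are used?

drive 1: place 2 GB, 6 GB left
drive 1: place 1 GB, 5 GB left
drive 2: place 7 GB, 1 GB left
drive 1: place 3 GB, 2 GB left
drive 3: place 7 GB, 1 GB left
drive 1: place 1 GB, 1 GB left
drive 4: place 4 GB, 4 GB left
drive 5: place 6 GB, 2 GB left
drive 4: place 3 GB, 1 GB left
drive 6: place 3 GB, 5 GB left
drive 5: place 2 GB, 0 GB left
drive 6: place 2 GB, 3 GB left
drive 1: place 1 GB, 0 GB left
drive 7: place 4 GB, 4 GB left
drive 8: place 6 GB, 2 GB left
drive 2: place 1 GB, 0 GB left
drive 9: place 5 GB, 3 GB left

9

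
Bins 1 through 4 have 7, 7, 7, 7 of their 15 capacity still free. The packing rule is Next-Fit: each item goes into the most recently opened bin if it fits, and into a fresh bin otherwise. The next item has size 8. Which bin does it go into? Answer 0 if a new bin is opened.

0

Next-Fit only looks at bin 4, which has 7 free.
8 does not fit, so a new bin is opened.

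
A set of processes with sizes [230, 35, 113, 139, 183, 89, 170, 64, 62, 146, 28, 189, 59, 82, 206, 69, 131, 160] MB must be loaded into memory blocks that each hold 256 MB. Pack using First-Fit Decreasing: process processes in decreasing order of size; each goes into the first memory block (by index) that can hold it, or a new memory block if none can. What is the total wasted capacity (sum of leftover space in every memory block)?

149

Sorted descending: 230, 206, 189, 183, 170, 160, 146, 139, 131, 113, 89, 82, 69, 64, 62, 59, 35, 28.
memory block 1: place 230 MB, 26 MB left
memory block 2: place 206 MB, 50 MB left
memory block 3: place 189 MB, 67 MB left
memory block 4: place 183 MB, 73 MB left
memory block 5: place 170 MB, 86 MB left
memory block 6: place 160 MB, 96 MB left
memory block 7: place 146 MB, 110 MB left
memory block 8: place 139 MB, 117 MB left
memory block 9: place 131 MB, 125 MB left
memory block 8: place 113 MB, 4 MB left
memory block 6: place 89 MB, 7 MB left
memory block 5: place 82 MB, 4 MB left
memory block 4: place 69 MB, 4 MB left
memory block 3: place 64 MB, 3 MB left
memory block 7: place 62 MB, 48 MB left
memory block 9: place 59 MB, 66 MB left
memory block 2: place 35 MB, 15 MB left
memory block 7: place 28 MB, 20 MB left
9 memory blocks × 256 MB = 2304 MB; used 2155 MB; unused 149 MB.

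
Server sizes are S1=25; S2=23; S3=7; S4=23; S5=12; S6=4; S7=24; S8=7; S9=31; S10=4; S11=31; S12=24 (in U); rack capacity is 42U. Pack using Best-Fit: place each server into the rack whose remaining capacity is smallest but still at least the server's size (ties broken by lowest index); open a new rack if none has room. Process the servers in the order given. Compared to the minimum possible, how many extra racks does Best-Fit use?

0

Best-Fit: [25,7,7] [23,12,4] [23] [24] [31,4] [31] [24] → 7 racks.
7 servers exceed 21U (half the capacity), and no two of those can share a rack, so at least 7 racks are needed.
So 7 is already optimal.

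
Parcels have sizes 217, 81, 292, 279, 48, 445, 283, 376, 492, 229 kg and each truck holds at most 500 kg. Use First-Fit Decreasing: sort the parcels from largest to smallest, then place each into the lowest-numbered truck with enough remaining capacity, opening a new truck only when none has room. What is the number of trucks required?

7 trucks

Sorted descending: 492, 445, 376, 292, 283, 279, 229, 217, 81, 48.
492 kg → truck 1 (remaining 8 kg)
445 kg → truck 2 (remaining 55 kg)
376 kg → truck 3 (remaining 124 kg)
292 kg → truck 4 (remaining 208 kg)
283 kg → truck 5 (remaining 217 kg)
279 kg → truck 6 (remaining 221 kg)
229 kg → truck 7 (remaining 271 kg)
217 kg → truck 5 (remaining 0 kg)
81 kg → truck 3 (remaining 43 kg)
48 kg → truck 2 (remaining 7 kg)
Final trucks: [492] [445,48] [376,81] [292] [283,217] [279] [229].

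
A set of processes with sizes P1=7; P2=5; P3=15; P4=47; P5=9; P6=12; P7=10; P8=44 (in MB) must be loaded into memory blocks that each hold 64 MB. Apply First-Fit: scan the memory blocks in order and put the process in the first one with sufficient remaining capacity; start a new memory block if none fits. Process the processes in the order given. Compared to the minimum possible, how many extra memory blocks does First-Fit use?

0

First-Fit: [7,5,15,9,12,10] [47] [44] → 3 memory blocks.
Total size 149 MB; any packing needs at least ⌈149/64⌉ = 3 memory blocks.
So 3 is already optimal.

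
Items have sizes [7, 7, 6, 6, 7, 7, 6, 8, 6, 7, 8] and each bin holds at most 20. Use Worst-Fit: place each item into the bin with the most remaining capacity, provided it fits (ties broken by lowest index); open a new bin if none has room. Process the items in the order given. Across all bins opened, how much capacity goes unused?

5

bin 1: place 7, 13 left
bin 1: place 7, 6 left
bin 1: place 6, 0 left
bin 2: place 6, 14 left
bin 2: place 7, 7 left
bin 2: place 7, 0 left
bin 3: place 6, 14 left
bin 3: place 8, 6 left
bin 3: place 6, 0 left
bin 4: place 7, 13 left
bin 4: place 8, 5 left
4 bins × 20 = 80; used 75; unused 5.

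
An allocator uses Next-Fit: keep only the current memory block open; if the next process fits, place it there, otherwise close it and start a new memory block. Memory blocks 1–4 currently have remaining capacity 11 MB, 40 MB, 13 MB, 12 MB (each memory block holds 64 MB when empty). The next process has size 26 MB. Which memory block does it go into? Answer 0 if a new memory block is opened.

0

Next-Fit only looks at memory block 4, which has 12 MB free.
26 MB does not fit, so a new memory block is opened.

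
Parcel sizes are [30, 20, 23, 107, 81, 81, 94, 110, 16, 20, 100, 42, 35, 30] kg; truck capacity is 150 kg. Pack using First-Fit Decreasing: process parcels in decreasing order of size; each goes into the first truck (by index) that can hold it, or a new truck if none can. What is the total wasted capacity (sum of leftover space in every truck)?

Sorted descending: 110, 107, 100, 94, 81, 81, 42, 35, 30, 30, 23, 20, 20, 16.
Put 110 kg in truck 1; 40 kg remain.
Put 107 kg in truck 2; 43 kg remain.
Put 100 kg in truck 3; 50 kg remain.
Put 94 kg in truck 4; 56 kg remain.
Put 81 kg in truck 5; 69 kg remain.
Put 81 kg in truck 6; 69 kg remain.
Put 42 kg in truck 2; 1 kg remain.
Put 35 kg in truck 1; 5 kg remain.
Put 30 kg in truck 3; 20 kg remain.
Put 30 kg in truck 4; 26 kg remain.
Put 23 kg in truck 4; 3 kg remain.
Put 20 kg in truck 3; 0 kg remain.
Put 20 kg in truck 5; 49 kg remain.
Put 16 kg in truck 5; 33 kg remain.
6 trucks × 150 kg = 900 kg; used 789 kg; unused 111 kg.

111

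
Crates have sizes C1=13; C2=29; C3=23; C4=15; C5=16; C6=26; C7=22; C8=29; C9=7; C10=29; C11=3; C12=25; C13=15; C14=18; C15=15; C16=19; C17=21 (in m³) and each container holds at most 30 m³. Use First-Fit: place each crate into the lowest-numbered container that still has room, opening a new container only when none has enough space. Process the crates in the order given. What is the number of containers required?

13

Put C1 (13 m³) in container 1; 17 m³ remain.
Put C2 (29 m³) in container 2; 1 m³ remain.
Put C3 (23 m³) in container 3; 7 m³ remain.
Put C4 (15 m³) in container 1; 2 m³ remain.
Put C5 (16 m³) in container 4; 14 m³ remain.
Put C6 (26 m³) in container 5; 4 m³ remain.
Put C7 (22 m³) in container 6; 8 m³ remain.
Put C8 (29 m³) in container 7; 1 m³ remain.
Put C9 (7 m³) in container 3; 0 m³ remain.
Put C10 (29 m³) in container 8; 1 m³ remain.
Put C11 (3 m³) in container 4; 11 m³ remain.
Put C12 (25 m³) in container 9; 5 m³ remain.
Put C13 (15 m³) in container 10; 15 m³ remain.
Put C14 (18 m³) in container 11; 12 m³ remain.
Put C15 (15 m³) in container 10; 0 m³ remain.
Put C16 (19 m³) in container 12; 11 m³ remain.
Put C17 (21 m³) in container 13; 9 m³ remain.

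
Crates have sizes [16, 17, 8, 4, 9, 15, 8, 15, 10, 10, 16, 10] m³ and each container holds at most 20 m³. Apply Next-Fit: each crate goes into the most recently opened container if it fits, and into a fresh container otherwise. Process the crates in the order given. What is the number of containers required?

10

16 m³ → container 1 (remaining 4 m³)
17 m³ → container 2 (remaining 3 m³)
8 m³ → container 3 (remaining 12 m³)
4 m³ → container 3 (remaining 8 m³)
9 m³ → container 4 (remaining 11 m³)
15 m³ → container 5 (remaining 5 m³)
8 m³ → container 6 (remaining 12 m³)
15 m³ → container 7 (remaining 5 m³)
10 m³ → container 8 (remaining 10 m³)
10 m³ → container 8 (remaining 0 m³)
16 m³ → container 9 (remaining 4 m³)
10 m³ → container 10 (remaining 10 m³)
Final containers: [16] [17] [8,4] [9] [15] [8] [15] [10,10] [16] [10].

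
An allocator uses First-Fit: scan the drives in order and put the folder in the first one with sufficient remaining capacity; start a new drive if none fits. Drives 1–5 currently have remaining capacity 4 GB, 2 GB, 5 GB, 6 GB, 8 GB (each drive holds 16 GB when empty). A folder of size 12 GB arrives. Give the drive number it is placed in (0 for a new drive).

No drive has ≥ 12 GB free, so a new drive is opened.

0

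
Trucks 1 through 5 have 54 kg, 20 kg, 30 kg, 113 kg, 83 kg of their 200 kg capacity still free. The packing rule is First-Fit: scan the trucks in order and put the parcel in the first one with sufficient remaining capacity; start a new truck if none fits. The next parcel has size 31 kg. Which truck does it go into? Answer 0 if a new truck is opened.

1

Trucks with room: truck 1 (54 kg), truck 4 (113 kg), truck 5 (83 kg).
The first with room is truck 1.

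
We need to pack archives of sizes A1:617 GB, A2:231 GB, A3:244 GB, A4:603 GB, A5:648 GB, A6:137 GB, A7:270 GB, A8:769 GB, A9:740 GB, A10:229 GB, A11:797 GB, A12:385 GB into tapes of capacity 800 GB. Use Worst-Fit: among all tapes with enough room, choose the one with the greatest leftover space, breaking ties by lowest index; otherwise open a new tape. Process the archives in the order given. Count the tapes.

9

A1 (617 GB) → tape 1 (remaining 183 GB)
A2 (231 GB) → tape 2 (remaining 569 GB)
A3 (244 GB) → tape 2 (remaining 325 GB)
A4 (603 GB) → tape 3 (remaining 197 GB)
A5 (648 GB) → tape 4 (remaining 152 GB)
A6 (137 GB) → tape 2 (remaining 188 GB)
A7 (270 GB) → tape 5 (remaining 530 GB)
A8 (769 GB) → tape 6 (remaining 31 GB)
A9 (740 GB) → tape 7 (remaining 60 GB)
A10 (229 GB) → tape 5 (remaining 301 GB)
A11 (797 GB) → tape 8 (remaining 3 GB)
A12 (385 GB) → tape 9 (remaining 415 GB)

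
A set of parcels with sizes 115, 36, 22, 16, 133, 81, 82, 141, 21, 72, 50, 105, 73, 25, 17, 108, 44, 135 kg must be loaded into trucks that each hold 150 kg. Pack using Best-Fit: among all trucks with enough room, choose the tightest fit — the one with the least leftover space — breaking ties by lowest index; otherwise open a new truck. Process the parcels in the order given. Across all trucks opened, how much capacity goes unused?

Put 115 kg in truck 1; 35 kg remain.
Put 36 kg in truck 2; 114 kg remain.
Put 22 kg in truck 1; 13 kg remain.
Put 16 kg in truck 2; 98 kg remain.
Put 133 kg in truck 3; 17 kg remain.
Put 81 kg in truck 2; 17 kg remain.
Put 82 kg in truck 4; 68 kg remain.
Put 141 kg in truck 5; 9 kg remain.
Put 21 kg in truck 4; 47 kg remain.
Put 72 kg in truck 6; 78 kg remain.
Put 50 kg in truck 6; 28 kg remain.
Put 105 kg in truck 7; 45 kg remain.
Put 73 kg in truck 8; 77 kg remain.
Put 25 kg in truck 6; 3 kg remain.
Put 17 kg in truck 2; 0 kg remain.
Put 108 kg in truck 9; 42 kg remain.
Put 44 kg in truck 7; 1 kg remain.
Put 135 kg in truck 10; 15 kg remain.
10 trucks × 150 kg = 1500 kg; used 1276 kg; unused 224 kg.

224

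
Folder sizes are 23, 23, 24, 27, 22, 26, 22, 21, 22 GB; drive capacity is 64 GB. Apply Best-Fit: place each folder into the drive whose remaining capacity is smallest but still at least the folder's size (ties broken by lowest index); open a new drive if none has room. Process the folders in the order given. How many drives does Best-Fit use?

5

Put 23 GB in drive 1; 41 GB remain.
Put 23 GB in drive 1; 18 GB remain.
Put 24 GB in drive 2; 40 GB remain.
Put 27 GB in drive 2; 13 GB remain.
Put 22 GB in drive 3; 42 GB remain.
Put 26 GB in drive 3; 16 GB remain.
Put 22 GB in drive 4; 42 GB remain.
Put 21 GB in drive 4; 21 GB remain.
Put 22 GB in drive 5; 42 GB remain.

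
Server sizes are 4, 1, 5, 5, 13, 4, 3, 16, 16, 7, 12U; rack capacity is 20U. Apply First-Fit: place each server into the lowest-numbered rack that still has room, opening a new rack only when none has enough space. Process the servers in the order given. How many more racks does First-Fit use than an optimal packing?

First-Fit: [4,1,5,5,4] [13,3] [16] [16] [7,12] → 5 racks.
Total size 86U; any packing needs at least ⌈86/20⌉ = 5 racks.
So 5 is already optimal.

0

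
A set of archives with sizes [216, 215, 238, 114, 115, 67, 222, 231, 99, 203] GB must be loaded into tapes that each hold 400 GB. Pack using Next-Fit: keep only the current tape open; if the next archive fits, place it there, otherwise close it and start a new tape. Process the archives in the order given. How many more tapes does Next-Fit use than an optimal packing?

1

Next-Fit: [216] [215] [238,114] [115,67] [222] [231,99] [203] → 7 tapes.
6 archives exceed 200 GB (half the capacity), and no two of those can share a tape, so at least 6 tapes are needed.
An optimal packing achieves that bound: [238,115] [231,114] [222,99,67] [216] [215] [203] → 6 tapes.
Excess: 7 − 6 = 1.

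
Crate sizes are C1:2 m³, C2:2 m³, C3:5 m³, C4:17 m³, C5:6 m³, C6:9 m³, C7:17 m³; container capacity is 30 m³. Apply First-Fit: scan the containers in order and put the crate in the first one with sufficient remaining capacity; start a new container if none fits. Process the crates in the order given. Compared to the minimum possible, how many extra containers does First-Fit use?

1

First-Fit: [2,2,5,17] [6,9] [17] → 3 containers.
Total size 58 m³; any packing needs at least ⌈58/30⌉ = 2 containers.
An optimal packing achieves that bound: [17,9,2,2] [17,6,5] → 2 containers.
Excess: 3 − 2 = 1.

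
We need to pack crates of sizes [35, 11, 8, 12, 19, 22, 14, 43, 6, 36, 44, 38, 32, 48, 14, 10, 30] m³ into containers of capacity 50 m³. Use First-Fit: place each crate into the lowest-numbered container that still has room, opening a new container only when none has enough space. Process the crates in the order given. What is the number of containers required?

35 m³ → container 1 (remaining 15 m³)
11 m³ → container 1 (remaining 4 m³)
8 m³ → container 2 (remaining 42 m³)
12 m³ → container 2 (remaining 30 m³)
19 m³ → container 2 (remaining 11 m³)
22 m³ → container 3 (remaining 28 m³)
14 m³ → container 3 (remaining 14 m³)
43 m³ → container 4 (remaining 7 m³)
6 m³ → container 2 (remaining 5 m³)
36 m³ → container 5 (remaining 14 m³)
44 m³ → container 6 (remaining 6 m³)
38 m³ → container 7 (remaining 12 m³)
32 m³ → container 8 (remaining 18 m³)
48 m³ → container 9 (remaining 2 m³)
14 m³ → container 3 (remaining 0 m³)
10 m³ → container 5 (remaining 4 m³)
30 m³ → container 10 (remaining 20 m³)
Final containers: [35,11] [8,12,19,6] [22,14,14] [43] [36,10] [44] [38] [32] [48] [30].

10 containers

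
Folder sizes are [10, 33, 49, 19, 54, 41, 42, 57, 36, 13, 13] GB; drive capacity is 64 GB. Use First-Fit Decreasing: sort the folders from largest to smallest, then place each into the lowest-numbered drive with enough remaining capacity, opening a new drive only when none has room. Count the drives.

7

Sorted descending: 57, 54, 49, 42, 41, 36, 33, 19, 13, 13, 10.
57 GB → drive 1 (remaining 7 GB)
54 GB → drive 2 (remaining 10 GB)
49 GB → drive 3 (remaining 15 GB)
42 GB → drive 4 (remaining 22 GB)
41 GB → drive 5 (remaining 23 GB)
36 GB → drive 6 (remaining 28 GB)
33 GB → drive 7 (remaining 31 GB)
19 GB → drive 4 (remaining 3 GB)
13 GB → drive 3 (remaining 2 GB)
13 GB → drive 5 (remaining 10 GB)
10 GB → drive 2 (remaining 0 GB)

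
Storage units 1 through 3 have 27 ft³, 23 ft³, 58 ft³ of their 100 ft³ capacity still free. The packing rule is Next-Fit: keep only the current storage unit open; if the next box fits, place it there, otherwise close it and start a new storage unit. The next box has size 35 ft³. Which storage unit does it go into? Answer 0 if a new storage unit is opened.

3

Next-Fit only looks at storage unit 3, which has 58 ft³ free.
35 ft³ fits there.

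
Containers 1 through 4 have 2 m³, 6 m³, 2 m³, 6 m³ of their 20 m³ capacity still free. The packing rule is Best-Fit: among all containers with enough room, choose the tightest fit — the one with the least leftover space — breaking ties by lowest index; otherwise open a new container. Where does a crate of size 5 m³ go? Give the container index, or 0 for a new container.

Containers with room: container 2 (6 m³), container 4 (6 m³).
Tightest fit is container 2 with 6 m³ free.

2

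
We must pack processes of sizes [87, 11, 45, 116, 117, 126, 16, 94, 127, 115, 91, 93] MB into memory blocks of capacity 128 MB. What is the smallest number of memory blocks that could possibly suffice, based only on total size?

9

Total size = 87 + 11 + 45 + 116 + 117 + 126 + 16 + 94 + 127 + 115 + 91 + 93 = 1038 MB.
⌈1038 / 128⌉ = 9.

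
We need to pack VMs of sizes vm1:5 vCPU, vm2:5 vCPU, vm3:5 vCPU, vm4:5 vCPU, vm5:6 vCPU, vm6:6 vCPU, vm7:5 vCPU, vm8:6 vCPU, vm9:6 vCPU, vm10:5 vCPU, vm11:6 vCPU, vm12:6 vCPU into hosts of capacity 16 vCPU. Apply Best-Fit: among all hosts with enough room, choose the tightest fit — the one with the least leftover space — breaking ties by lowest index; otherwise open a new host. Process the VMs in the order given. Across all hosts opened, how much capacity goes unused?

Put vm1 (5 vCPU) in host 1; 11 vCPU remain.
Put vm2 (5 vCPU) in host 1; 6 vCPU remain.
Put vm3 (5 vCPU) in host 1; 1 vCPU remain.
Put vm4 (5 vCPU) in host 2; 11 vCPU remain.
Put vm5 (6 vCPU) in host 2; 5 vCPU remain.
Put vm6 (6 vCPU) in host 3; 10 vCPU remain.
Put vm7 (5 vCPU) in host 2; 0 vCPU remain.
Put vm8 (6 vCPU) in host 3; 4 vCPU remain.
Put vm9 (6 vCPU) in host 4; 10 vCPU remain.
Put vm10 (5 vCPU) in host 4; 5 vCPU remain.
Put vm11 (6 vCPU) in host 5; 10 vCPU remain.
Put vm12 (6 vCPU) in host 5; 4 vCPU remain.
5 hosts × 16 vCPU = 80 vCPU; used 66 vCPU; unused 14 vCPU.

14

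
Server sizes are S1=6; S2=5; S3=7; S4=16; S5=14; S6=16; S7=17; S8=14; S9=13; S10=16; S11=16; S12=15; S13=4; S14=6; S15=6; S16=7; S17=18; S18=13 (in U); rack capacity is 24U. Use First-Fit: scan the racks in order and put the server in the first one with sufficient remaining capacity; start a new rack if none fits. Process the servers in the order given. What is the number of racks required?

12 racks

rack 1: place S1 (6U), 18U left
rack 1: place S2 (5U), 13U left
rack 1: place S3 (7U), 6U left
rack 2: place S4 (16U), 8U left
rack 3: place S5 (14U), 10U left
rack 4: place S6 (16U), 8U left
rack 5: place S7 (17U), 7U left
rack 6: place S8 (14U), 10U left
rack 7: place S9 (13U), 11U left
rack 8: place S10 (16U), 8U left
rack 9: place S11 (16U), 8U left
rack 10: place S12 (15U), 9U left
rack 1: place S13 (4U), 2U left
rack 2: place S14 (6U), 2U left
rack 3: place S15 (6U), 4U left
rack 4: place S16 (7U), 1U left
rack 11: place S17 (18U), 6U left
rack 12: place S18 (13U), 11U left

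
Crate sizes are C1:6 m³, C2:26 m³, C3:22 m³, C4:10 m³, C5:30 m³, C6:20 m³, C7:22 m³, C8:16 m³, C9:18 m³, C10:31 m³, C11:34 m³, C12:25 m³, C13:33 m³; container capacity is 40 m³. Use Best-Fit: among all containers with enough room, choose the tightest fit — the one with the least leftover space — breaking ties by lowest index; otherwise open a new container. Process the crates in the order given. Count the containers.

9

Put C1 (6 m³) in container 1; 34 m³ remain.
Put C2 (26 m³) in container 1; 8 m³ remain.
Put C3 (22 m³) in container 2; 18 m³ remain.
Put C4 (10 m³) in container 2; 8 m³ remain.
Put C5 (30 m³) in container 3; 10 m³ remain.
Put C6 (20 m³) in container 4; 20 m³ remain.
Put C7 (22 m³) in container 5; 18 m³ remain.
Put C8 (16 m³) in container 5; 2 m³ remain.
Put C9 (18 m³) in container 4; 2 m³ remain.
Put C10 (31 m³) in container 6; 9 m³ remain.
Put C11 (34 m³) in container 7; 6 m³ remain.
Put C12 (25 m³) in container 8; 15 m³ remain.
Put C13 (33 m³) in container 9; 7 m³ remain.
Final containers: [6,26] [22,10] [30] [20,18] [22,16] [31] [34] [25] [33].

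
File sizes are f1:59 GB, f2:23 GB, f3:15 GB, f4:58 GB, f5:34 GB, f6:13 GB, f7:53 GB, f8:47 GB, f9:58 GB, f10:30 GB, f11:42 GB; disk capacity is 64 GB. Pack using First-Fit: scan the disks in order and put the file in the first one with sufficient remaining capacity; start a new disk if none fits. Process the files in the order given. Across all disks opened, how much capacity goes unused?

Put f1 (59 GB) in disk 1; 5 GB remain.
Put f2 (23 GB) in disk 2; 41 GB remain.
Put f3 (15 GB) in disk 2; 26 GB remain.
Put f4 (58 GB) in disk 3; 6 GB remain.
Put f5 (34 GB) in disk 4; 30 GB remain.
Put f6 (13 GB) in disk 2; 13 GB remain.
Put f7 (53 GB) in disk 5; 11 GB remain.
Put f8 (47 GB) in disk 6; 17 GB remain.
Put f9 (58 GB) in disk 7; 6 GB remain.
Put f10 (30 GB) in disk 4; 0 GB remain.
Put f11 (42 GB) in disk 8; 22 GB remain.
8 disks × 64 GB = 512 GB; used 432 GB; unused 80 GB.

80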